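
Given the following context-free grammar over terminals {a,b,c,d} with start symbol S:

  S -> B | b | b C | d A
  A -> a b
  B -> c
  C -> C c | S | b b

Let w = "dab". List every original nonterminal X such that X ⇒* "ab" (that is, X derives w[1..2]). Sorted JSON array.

Convert to CNF:
  S -> T1 C | T3 A | b | c
  A -> T0 T1
  B -> c
  C -> C T2 | T1 C | T1 T1 | T3 A | b | c
  T0 -> a
  T1 -> b
  T2 -> c
  T3 -> d

CYK fill (cells [i..j] with 1 ≤ i ≤ j ≤ 2 only):
  [1..1]={T0}  "a"  orig:{}
  [2..2]={C,S,T1}  "b"  orig:{C,S}
  [1..2]={A}  "ab"

Original NTs in T[1,2] deriving "ab": ["A"]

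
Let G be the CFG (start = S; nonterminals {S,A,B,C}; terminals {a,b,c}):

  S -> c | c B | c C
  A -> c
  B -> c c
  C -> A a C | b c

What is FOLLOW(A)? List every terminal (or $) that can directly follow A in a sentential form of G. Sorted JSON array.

FIRST iteration:
iter 1:
  A via A→c: +{c}
  B via B→c c: +{c}
  C via C→A a C: +{c}
  C via C→b c: +{b}
  S via S→c: +{c}
  FIRST(S)={c}  FIRST(A)={c}  FIRST(B)={c}  FIRST(C)={b,c}
iter 2: — fixpoint
  FIRST(S)={c}  FIRST(A)={c}  FIRST(B)={c}  FIRST(C)={b,c}

FOLLOW iteration:
initialize: $ ∈ FOLLOW(S)
pass 1:
  C→A a C: FOLLOW(A) ⊇ FIRST(a) = {a}; new: +{a}
  S→c B: FOLLOW(B) ⊇ FOLLOW(S) ⊇ {$}; new: +{$}
  S→c C: FOLLOW(C) ⊇ FOLLOW(S) ⊇ {$}; new: +{$}
  FOLLOW(S)={$}  FOLLOW(A)={a}  FOLLOW(B)={$}  FOLLOW(C)={$}
pass 2: (no change)
  FOLLOW(S)={$}  FOLLOW(A)={a}  FOLLOW(B)={$}  FOLLOW(C)={$}

FOLLOW(A) = ["a"]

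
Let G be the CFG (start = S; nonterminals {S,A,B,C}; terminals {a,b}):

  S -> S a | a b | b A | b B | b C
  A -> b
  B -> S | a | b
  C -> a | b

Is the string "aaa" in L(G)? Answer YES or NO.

CNF form of G:
  S -> S T0 | T0 T1 | T1 A | T1 B | T1 C
  A -> b
  B -> S T0 | T0 T1 | T1 A | T1 B | T1 C | a | b
  C -> a | b
  T0 -> a
  T1 -> b

Fill CYK table bottom-up:
  cell(0,0) a: {B,C,T0}  orig:{B,C}
  cell(1,1) a: {B,C,T0}  orig:{B,C}
  cell(2,2) a: {B,C,T0}  orig:{B,C}
  cell(0,1) aa: ∅
  cell(1,2) aa: ∅
  cell(0,2) aaa: ∅

S ∉ T[0,2] ⇒ NO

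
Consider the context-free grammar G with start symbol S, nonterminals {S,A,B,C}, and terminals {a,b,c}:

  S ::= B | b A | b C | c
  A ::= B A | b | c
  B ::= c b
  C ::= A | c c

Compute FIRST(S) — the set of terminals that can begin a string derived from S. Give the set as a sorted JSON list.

FIRST sets, iterate to fixpoint:
pass 1:
  A via A→b: +{b}
  A via A→c: +{c}
  B via B→c b: +{c}
  C via C→A: +{b,c}
  S via S→B: +{c}
  S via S→b A: +{b}
  S: {b,c}  A: {b,c}  B: {c}  C: {b,c}
pass 2: (no change)
  S: {b,c}  A: {b,c}  B: {c}  C: {b,c}

FIRST(S) = ["b", "c"]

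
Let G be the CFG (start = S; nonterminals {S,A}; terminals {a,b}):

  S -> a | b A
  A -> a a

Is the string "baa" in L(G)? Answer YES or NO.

Convert to CNF:
  S -> T1 A | a
  A -> T0 T0
  T0 -> a
  T1 -> b

CYK table (by increasing span):
  cell(0,0) b: {T1}  orig:{}
  cell(1,1) a: {S,T0}  orig:{S}
  cell(2,2) a: {S,T0}  orig:{S}
  cell(0,1) ba: ∅
  cell(1,2) aa: {A}
  cell(0,2) baa: {S}

S ∈ T[0,2] ⇒ YES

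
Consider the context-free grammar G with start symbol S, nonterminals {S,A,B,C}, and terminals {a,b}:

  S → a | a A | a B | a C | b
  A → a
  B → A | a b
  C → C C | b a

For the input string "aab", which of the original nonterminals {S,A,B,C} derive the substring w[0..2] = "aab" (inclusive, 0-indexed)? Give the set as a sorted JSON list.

CNF form of G:
  S -> T0 A | T0 B | T0 C | a | b
  A -> a
  B -> T0 T1 | a
  C -> C C | T1 T0
  T0 -> a
  T1 -> b

CYK table (by increasing span) (cells [i..j] with 0 ≤ i ≤ j ≤ 2 only):
  T[0,0] 'a' = {A,B,S,T0}  orig:{A,B,S}
  T[1,1] 'a' = {A,B,S,T0}  orig:{A,B,S}
  T[2,2] 'b' = {S,T1}  orig:{S}
  T[0,1] 'aa' = {S}
  T[1,2] 'ab' = {B}
  T[0,2] 'aab' = {S}

Original NTs in T[0,2] deriving "aab": ["S"]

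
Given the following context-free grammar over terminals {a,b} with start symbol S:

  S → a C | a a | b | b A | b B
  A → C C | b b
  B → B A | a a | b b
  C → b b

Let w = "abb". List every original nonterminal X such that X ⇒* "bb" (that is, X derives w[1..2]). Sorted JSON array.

CNF form of G:
  S -> T0 A | T0 B | T1 C | T1 T1 | b
  A -> C C | T0 T0
  B -> B A | T0 T0 | T1 T1
  C -> T0 T0
  T0 -> b
  T1 -> a

CYK fill, restricted to cells inside w[1..2]:
  T[1,1] 'b' = {S,T0}  orig:{S}
  T[2,2] 'b' = {S,T0}  orig:{S}
  T[1,2] 'bb' = {A,B,C}

Original NTs in T[1,2] deriving "bb": ["A", "B", "C"]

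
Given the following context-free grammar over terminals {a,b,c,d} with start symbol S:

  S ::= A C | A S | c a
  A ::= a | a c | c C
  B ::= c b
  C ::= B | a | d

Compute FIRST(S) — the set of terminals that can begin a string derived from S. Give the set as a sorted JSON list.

FIRST sets, iterate to fixpoint:
[1]
  A via A→a: +{a}
  A via A→c C: +{c}
  B via B→c b: +{c}
  C via C→B: +{c}
  C via C→a: +{a}
  C via C→d: +{d}
  S via S→A C: +{a,c}
  S: {a,c}  A: {a,c}  B: {c}  C: {a,c,d}
[2] (no change)
  S: {a,c}  A: {a,c}  B: {c}  C: {a,c,d}

FIRST(S) = ["a", "c"]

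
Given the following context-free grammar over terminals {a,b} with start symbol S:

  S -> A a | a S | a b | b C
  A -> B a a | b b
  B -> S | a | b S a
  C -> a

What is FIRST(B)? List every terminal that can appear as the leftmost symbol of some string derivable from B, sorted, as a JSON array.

Compute FIRST by fixpoint:
[1]
  A via A→b b: +{b}
  B via B→a: +{a}
  B via B→b S a: +{b}
  C via C→a: +{a}
  S via S→A a: +{b}
  S via S→a S: +{a}
  FIRST(S)={a,b}  FIRST(A)={b}  FIRST(B)={a,b}  FIRST(C)={a}
[2]
  A via A→B a a: +{a}
  FIRST(S)={a,b}  FIRST(A)={a,b}  FIRST(B)={a,b}  FIRST(C)={a}
[3] done
  FIRST(S)={a,b}  FIRST(A)={a,b}  FIRST(B)={a,b}  FIRST(C)={a}

FIRST(B) = ["a", "b"]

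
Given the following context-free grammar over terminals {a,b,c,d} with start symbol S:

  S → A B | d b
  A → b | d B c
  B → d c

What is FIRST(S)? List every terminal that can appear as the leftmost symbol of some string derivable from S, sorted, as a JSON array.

FIRST iteration:
[1]
  A via A→b: +{b}
  A via A→d B c: +{d}
  B via B→d c: +{d}
  S via S→A B: +{b,d}
  FIRST(S)={b,d}  FIRST(A)={b,d}  FIRST(B)={d}
[2] done
  FIRST(S)={b,d}  FIRST(A)={b,d}  FIRST(B)={d}

FIRST(S) = ["b", "d"]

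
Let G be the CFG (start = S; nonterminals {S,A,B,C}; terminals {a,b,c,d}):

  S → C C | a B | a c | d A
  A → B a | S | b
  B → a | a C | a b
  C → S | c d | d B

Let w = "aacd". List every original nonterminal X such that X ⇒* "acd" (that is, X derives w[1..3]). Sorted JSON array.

Convert to CNF:
  S -> C C | T0 B | T0 T1 | T2 A
  A -> B T0 | C C | T0 B | T0 T1 | T2 A | b
  B -> T0 C | T0 T3 | a
  C -> C C | T0 B | T0 T1 | T1 T2 | T2 A | T2 B
  T0 -> a
  T1 -> c
  T2 -> d
  T3 -> b

CYK fill (cells [i..j] with 1 ≤ i ≤ j ≤ 3 only):
  [1..1]={B,T0}  "a"  orig:{B}
  [2..2]={T1}  "c"  orig:{}
  [3..3]={T2}  "d"  orig:{}
  [1..2]={A,C,S}  "ac"
  [2..3]={C}  "cd"
  [1..3]={B}  "acd"

Original NTs in T[1,3] deriving "acd": ["B"]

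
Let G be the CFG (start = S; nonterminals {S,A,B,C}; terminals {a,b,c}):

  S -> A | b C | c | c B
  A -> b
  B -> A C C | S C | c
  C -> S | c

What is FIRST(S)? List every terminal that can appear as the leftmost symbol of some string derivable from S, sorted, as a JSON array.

Compute FIRST by fixpoint:
round 1:
  A via A→b: +{b}
  B via B→A C C: +{b}
  B via B→c: +{c}
  C via C→c: +{c}
  S via S→A: +{b}
  S via S→c: +{c}
  S: {b,c}  A: {b}  B: {b,c}  C: {c}
round 2:
  C via C→S: +{b}
  S: {b,c}  A: {b}  B: {b,c}  C: {b,c}
round 3: done
  S: {b,c}  A: {b}  B: {b,c}  C: {b,c}

FIRST(S) = ["b", "c"]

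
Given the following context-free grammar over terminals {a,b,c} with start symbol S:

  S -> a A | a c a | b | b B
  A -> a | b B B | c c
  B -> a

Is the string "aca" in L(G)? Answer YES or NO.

Convert to CNF:
  S -> T0 B | T2 A | T2 X4 | b
  A -> T0 X3 | T1 T1 | a
  B -> a
  T0 -> b
  T1 -> c
  T2 -> a
  X3 -> B B
  X4 -> T1 T2

CYK fill:
  [0..0]={A,B,T2}  "a"  orig:{A,B}
  [1..1]={T1}  "c"  orig:{}
  [2..2]={A,B,T2}  "a"  orig:{A,B}
  [0..1]=∅  "ac"
  [1..2]={X4}  "ca"  orig:{}
  [0..2]={S}  "aca"

S ∈ T[0,2] ⇒ YES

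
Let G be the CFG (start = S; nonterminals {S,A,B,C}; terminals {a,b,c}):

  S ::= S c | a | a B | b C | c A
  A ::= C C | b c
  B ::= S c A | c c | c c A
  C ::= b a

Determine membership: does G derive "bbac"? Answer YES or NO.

Convert to CNF:
  S -> S T1 | T0 C | T1 A | T2 B | a
  A -> C C | T0 T1
  B -> S X3 | T1 T1 | T1 X4
  C -> T0 T2
  T0 -> b
  T1 -> c
  T2 -> a
  X3 -> T1 A
  X4 -> T1 A

CYK table (by increasing span):
  cell(0,0) b: {T0}  orig:{}
  cell(1,1) b: {T0}  orig:{}
  cell(2,2) a: {S,T2}  orig:{S}
  cell(3,3) c: {T1}  orig:{}
  cell(0,1) bb: ∅
  cell(1,2) ba: {C}
  cell(2,3) ac: {S}
  cell(0,2) bba: {S}
  cell(1,3) bac: ∅
  cell(0,3) bbac: {S}

S ∈ T[0,3] ⇒ YES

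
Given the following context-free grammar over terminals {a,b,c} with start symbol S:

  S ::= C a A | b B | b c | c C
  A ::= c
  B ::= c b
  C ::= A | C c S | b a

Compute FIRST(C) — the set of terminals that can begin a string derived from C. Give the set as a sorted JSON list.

FIRST sets, iterate to fixpoint:
pass 1:
  A via A→c: +{c}
  B via B→c b: +{c}
  C via C→A: +{c}
  C via C→b a: +{b}
  S via S→C a A: +{b,c}
  S: {b,c}  A: {c}  B: {c}  C: {b,c}
pass 2: (no change)
  S: {b,c}  A: {c}  B: {c}  C: {b,c}

FIRST(C) = ["b", "c"]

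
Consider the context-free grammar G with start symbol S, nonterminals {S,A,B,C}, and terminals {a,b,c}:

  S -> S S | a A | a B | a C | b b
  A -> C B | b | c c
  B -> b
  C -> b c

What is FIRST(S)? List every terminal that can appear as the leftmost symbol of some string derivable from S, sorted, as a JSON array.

Compute FIRST by fixpoint:
pass 1:
  A via A→b: +{b}
  A via A→c c: +{c}
  B via B→b: +{b}
  C via C→b c: +{b}
  S via S→a A: +{a}
  S via S→b b: +{b}
  S: {a,b}  A: {b,c}  B: {b}  C: {b}
pass 2: done
  S: {a,b}  A: {b,c}  B: {b}  C: {b}

FIRST(S) = ["a", "b"]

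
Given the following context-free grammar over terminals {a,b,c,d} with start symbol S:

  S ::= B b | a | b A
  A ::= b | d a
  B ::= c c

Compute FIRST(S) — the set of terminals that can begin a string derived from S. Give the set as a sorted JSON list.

FIRST sets, iterate to fixpoint:
iter 1:
  A via A→b: +{b}
  A via A→d a: +{d}
  B via B→c c: +{c}
  S via S→B b: +{c}
  S via S→a: +{a}
  S via S→b A: +{b}
  S: {a,b,c}  A: {b,d}  B: {c}
iter 2: (no change)
  S: {a,b,c}  A: {b,d}  B: {c}

FIRST(S) = ["a", "b", "c"]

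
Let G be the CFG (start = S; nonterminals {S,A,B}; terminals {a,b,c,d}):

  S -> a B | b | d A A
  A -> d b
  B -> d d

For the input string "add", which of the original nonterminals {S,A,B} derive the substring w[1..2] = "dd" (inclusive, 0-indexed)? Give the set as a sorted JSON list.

Convert to CNF:
  S -> T0 X3 | T2 B | b
  A -> T0 T1
  B -> T0 T0
  T0 -> d
  T1 -> b
  T2 -> a
  X3 -> A A

Fill CYK table bottom-up — only the sub-triangle for w[1..2]:
  T[1,1] 'd' = {T0}  orig:{}
  T[2,2] 'd' = {T0}  orig:{}
  T[1,2] 'dd' = {B}

Original NTs in T[1,2] deriving "dd": ["B"]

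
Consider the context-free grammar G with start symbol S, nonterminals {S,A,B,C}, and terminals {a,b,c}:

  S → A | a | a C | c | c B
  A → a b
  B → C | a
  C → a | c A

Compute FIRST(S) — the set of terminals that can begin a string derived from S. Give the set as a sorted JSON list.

FIRST iteration:
[1]
  A via A→a b: +{a}
  B via B→a: +{a}
  C via C→a: +{a}
  C via C→c A: +{c}
  S via S→A: +{a}
  S via S→c: +{c}
  FIRST[S]={a,c}  FIRST[A]={a}  FIRST[B]={a}  FIRST[C]={a,c}
[2]
  B via B→C: +{c}
  FIRST[S]={a,c}  FIRST[A]={a}  FIRST[B]={a,c}  FIRST[C]={a,c}
[3] — fixpoint
  FIRST[S]={a,c}  FIRST[A]={a}  FIRST[B]={a,c}  FIRST[C]={a,c}

FIRST(S) = ["a", "c"]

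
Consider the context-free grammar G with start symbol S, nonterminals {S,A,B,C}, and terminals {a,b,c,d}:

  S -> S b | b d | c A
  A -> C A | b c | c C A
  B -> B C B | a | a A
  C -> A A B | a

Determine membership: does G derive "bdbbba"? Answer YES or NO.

CNF form of G:
  S -> S T0 | T0 T3 | T1 A
  A -> C A | T0 T1 | T1 X4
  B -> B X5 | T2 A | a
  C -> A X6 | a
  T0 -> b
  T1 -> c
  T2 -> a
  T3 -> d
  X4 -> C A
  X5 -> C B
  X6 -> A B

Fill CYK table bottom-up:
  cell(0,0) b: {T0}  orig:{}
  cell(1,1) d: {T3}  orig:{}
  cell(2,2) b: {T0}  orig:{}
  cell(3,3) b: {T0}  orig:{}
  cell(4,4) b: {T0}  orig:{}
  cell(5,5) a: {B,C,T2}  orig:{B,C}
  cell(0,1) bd: {S}
  cell(1,2) db: ∅
  cell(2,3) bb: ∅
  cell(3,4) bb: ∅
  cell(4,5) ba: ∅
  cell(0,2) bdb: {S}
  cell(1,3) dbb: ∅
  cell(2,4) bbb: ∅
  cell(3,5) bba: ∅
  cell(0,3) bdbb: {S}
  cell(1,4) dbbb: ∅
  cell(2,5) bbba: ∅
  cell(0,4) bdbbb: {S}
  cell(1,5) dbbba: ∅
  cell(0,5) bdbbba: ∅

S ∉ T[0,5] ⇒ NO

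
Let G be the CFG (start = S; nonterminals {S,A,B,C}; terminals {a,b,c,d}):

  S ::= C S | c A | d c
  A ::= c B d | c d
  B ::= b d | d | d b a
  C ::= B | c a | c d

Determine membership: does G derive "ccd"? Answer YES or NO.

Convert to CNF:
  S -> C S | T0 A | T1 T0
  A -> T0 T1 | T0 X4
  B -> T1 X5 | T2 T1 | d
  C -> T0 T1 | T0 T3 | T1 X6 | T2 T1 | d
  T0 -> c
  T1 -> d
  T2 -> b
  T3 -> a
  X4 -> B T1
  X5 -> T2 T3
  X6 -> T2 T3

CYK table (by increasing span):
  cell(0,0) c: {T0}  orig:{}
  cell(1,1) c: {T0}  orig:{}
  cell(2,2) d: {B,C,T1}  orig:{B,C}
  cell(0,1) cc: ∅
  cell(1,2) cd: {A,C}
  cell(0,2) ccd: {S}

S ∈ T[0,2] ⇒ YES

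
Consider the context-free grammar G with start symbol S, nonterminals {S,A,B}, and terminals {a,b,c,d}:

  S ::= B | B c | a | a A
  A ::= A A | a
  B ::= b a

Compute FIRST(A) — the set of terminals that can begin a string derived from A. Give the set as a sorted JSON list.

FIRST sets, iterate to fixpoint:
pass 1:
  A via A→a: +{a}
  B via B→b a: +{b}
  S via S→B: +{b}
  S via S→a: +{a}
  FIRST[S]={a,b}  FIRST[A]={a}  FIRST[B]={b}
pass 2: — fixpoint
  FIRST[S]={a,b}  FIRST[A]={a}  FIRST[B]={b}

FIRST(A) = ["a"]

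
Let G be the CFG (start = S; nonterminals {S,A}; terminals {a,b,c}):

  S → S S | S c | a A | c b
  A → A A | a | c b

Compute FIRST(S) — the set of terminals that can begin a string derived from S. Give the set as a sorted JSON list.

FIRST iteration:
round 1:
  A via A→a: +{a}
  A via A→c b: +{c}
  S via S→a A: +{a}
  S via S→c b: +{c}
  FIRST(S)={a,c}  FIRST(A)={a,c}
round 2: done
  FIRST(S)={a,c}  FIRST(A)={a,c}

FIRST(S) = ["a", "c"]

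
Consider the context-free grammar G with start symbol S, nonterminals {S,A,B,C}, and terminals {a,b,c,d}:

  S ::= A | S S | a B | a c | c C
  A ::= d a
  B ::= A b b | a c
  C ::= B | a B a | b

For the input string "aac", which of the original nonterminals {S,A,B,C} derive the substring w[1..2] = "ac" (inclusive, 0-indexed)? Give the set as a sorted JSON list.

CNF form of G:
  S -> S S | T0 T1 | T1 B | T1 T3 | T3 C
  A -> T0 T1
  B -> A X4 | T1 T3
  C -> A X5 | T1 T3 | T1 X6 | b
  T0 -> d
  T1 -> a
  T2 -> b
  T3 -> c
  X4 -> T2 T2
  X5 -> T2 T2
  X6 -> B T1

CYK table (by increasing span) — only the sub-triangle for w[1..2]:
  [1..1]={T1}  "a"  orig:{}
  [2..2]={T3}  "c"  orig:{}
  [1..2]={B,C,S}  "ac"

Original NTs in T[1,2] deriving "ac": ["B", "C", "S"]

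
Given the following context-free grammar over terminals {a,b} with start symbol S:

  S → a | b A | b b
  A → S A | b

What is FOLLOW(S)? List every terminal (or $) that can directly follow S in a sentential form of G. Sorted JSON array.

FIRST sets, iterate to fixpoint:
round 1:
  A via A→b: +{b}
  S via S→a: +{a}
  S via S→b A: +{b}
  FIRST[S]={a,b}  FIRST[A]={b}
round 2:
  A via A→S A: +{a}
  FIRST[S]={a,b}  FIRST[A]={a,b}
round 3: done
  FIRST[S]={a,b}  FIRST[A]={a,b}

FOLLOW sets:
FOLLOW(S) := {$}
[1]
  A→S A: FOLLOW(S) ⊇ FIRST(A) = {a,b}; new: +{a,b}
  S→b A: FOLLOW(A) ⊇ FOLLOW(S) ⊇ {$,a,b}; new: +{$,a,b}
  FOLLOW(S)={$,a,b}  FOLLOW(A)={$,a,b}
[2] (stable)
  FOLLOW(S)={$,a,b}  FOLLOW(A)={$,a,b}

FOLLOW(S) = ["$", "a", "b"]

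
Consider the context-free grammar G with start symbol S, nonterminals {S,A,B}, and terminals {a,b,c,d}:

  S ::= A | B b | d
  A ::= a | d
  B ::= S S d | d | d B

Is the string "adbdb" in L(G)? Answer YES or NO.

Convert to CNF:
  S -> B T1 | a | d
  A -> a | d
  B -> S X2 | T0 B | d
  T0 -> d
  T1 -> b
  X2 -> S T0

CYK fill:
  [0..0]={A,S}  "a"
  [1..1]={A,B,S,T0}  "d"  orig:{A,B,S}
  [2..2]={T1}  "b"  orig:{}
  [3..3]={A,B,S,T0}  "d"  orig:{A,B,S}
  [4..4]={T1}  "b"  orig:{}
  [0..1]={X2}  "ad"  orig:{}
  [1..2]={S}  "db"
  [2..3]=∅  "bd"
  [3..4]={S}  "db"
  [0..2]=∅  "adb"
  [1..3]={X2}  "dbd"  orig:{}
  [2..4]=∅  "bdb"
  [0..3]={B}  "adbd"
  [1..4]=∅  "dbdb"
  [0..4]={S}  "adbdb"

S ∈ T[0,4] ⇒ YES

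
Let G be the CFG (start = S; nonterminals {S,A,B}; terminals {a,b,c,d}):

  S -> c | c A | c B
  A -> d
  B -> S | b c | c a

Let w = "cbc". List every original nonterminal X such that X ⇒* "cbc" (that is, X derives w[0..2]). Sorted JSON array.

Convert to CNF:
  S -> T1 A | T1 B | c
  A -> d
  B -> T0 T1 | T1 A | T1 B | T1 T2 | c
  T0 -> b
  T1 -> c
  T2 -> a

CYK table (by increasing span), restricted to cells inside w[0..2]:
  cell(0,0) c: {B,S,T1}  orig:{B,S}
  cell(1,1) b: {T0}  orig:{}
  cell(2,2) c: {B,S,T1}  orig:{B,S}
  cell(0,1) cb: ∅
  cell(1,2) bc: {B}
  cell(0,2) cbc: {B,S}

Original NTs in T[0,2] deriving "cbc": ["B", "S"]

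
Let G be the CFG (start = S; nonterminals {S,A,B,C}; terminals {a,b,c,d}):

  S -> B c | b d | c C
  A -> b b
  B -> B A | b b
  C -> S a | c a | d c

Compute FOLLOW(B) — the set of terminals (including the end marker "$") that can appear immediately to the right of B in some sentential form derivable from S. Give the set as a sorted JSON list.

Compute FIRST by fixpoint:
round 1:
  A via A→b b: +{b}
  B via B→b b: +{b}
  C via C→c a: +{c}
  C via C→d c: +{d}
  S via S→B c: +{b}
  S via S→c C: +{c}
  FIRST(S)={b,c}  FIRST(A)={b}  FIRST(B)={b}  FIRST(C)={c,d}
round 2:
  C via C→S a: +{b}
  FIRST(S)={b,c}  FIRST(A)={b}  FIRST(B)={b}  FIRST(C)={b,c,d}
round 3: (no change)
  FIRST(S)={b,c}  FIRST(A)={b}  FIRST(B)={b}  FIRST(C)={b,c,d}

FOLLOW sets:
initialize: $ ∈ FOLLOW(S)
[1]
  B→B A: FOLLOW(B) ⊇ FIRST(A) = {b}; new: +{b}
  B→B A: FOLLOW(A) ⊇ FOLLOW(B) ⊇ {b}; new: +{b}
  C→S a: FOLLOW(S) ⊇ FIRST(a) = {a}; new: +{a}
  S→B c: FOLLOW(B) ⊇ FIRST(c) = {c}; new: +{c}
  S→c C: FOLLOW(C) ⊇ FOLLOW(S) ⊇ {$,a}; new: +{$,a}
  S: {$,a}  A: {b}  B: {b,c}  C: {$,a}
[2]
  B→B A: FOLLOW(A) ⊇ FOLLOW(B) ⊇ {b,c}; new: +{c}
  S: {$,a}  A: {b,c}  B: {b,c}  C: {$,a}
[3] (stable)
  S: {$,a}  A: {b,c}  B: {b,c}  C: {$,a}

FOLLOW(B) = ["b", "c"]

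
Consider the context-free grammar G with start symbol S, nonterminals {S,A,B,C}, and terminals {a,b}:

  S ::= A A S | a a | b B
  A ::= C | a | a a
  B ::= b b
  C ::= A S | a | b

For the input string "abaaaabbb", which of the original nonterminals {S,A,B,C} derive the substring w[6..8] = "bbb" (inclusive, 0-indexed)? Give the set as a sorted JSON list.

Convert to CNF:
  S -> A X2 | T0 T0 | T1 B
  A -> A S | T0 T0 | a | b
  B -> T1 T1
  C -> A S | a | b
  T0 -> a
  T1 -> b
  X2 -> A S

CYK fill (cells [i..j] with 6 ≤ i ≤ j ≤ 8 only):
  [6..6]={A,C,T1}  "b"  orig:{A,C}
  [7..7]={A,C,T1}  "b"  orig:{A,C}
  [8..8]={A,C,T1}  "b"  orig:{A,C}
  [6..7]={B}  "bb"
  [7..8]={B}  "bb"
  [6..8]={S}  "bbb"

Original NTs in T[6,8] deriving "bbb": ["S"]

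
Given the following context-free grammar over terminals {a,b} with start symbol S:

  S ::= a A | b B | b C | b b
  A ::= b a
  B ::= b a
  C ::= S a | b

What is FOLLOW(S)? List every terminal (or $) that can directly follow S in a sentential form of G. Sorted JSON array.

FIRST sets, iterate to fixpoint:
round 1:
  A via A→b a: +{b}
  B via B→b a: +{b}
  C via C→b: +{b}
  S via S→a A: +{a}
  S via S→b B: +{b}
  S: {a,b}  A: {b}  B: {b}  C: {b}
round 2:
  C via C→S a: +{a}
  S: {a,b}  A: {b}  B: {b}  C: {a,b}
round 3: (no change)
  S: {a,b}  A: {b}  B: {b}  C: {a,b}

FOLLOW iteration:
seed FOLLOW(S) with $
[1]
  C→S a: FOLLOW(S) ⊇ FIRST(a) = {a}; new: +{a}
  S→a A: FOLLOW(A) ⊇ FOLLOW(S) ⊇ {$,a}; new: +{$,a}
  S→b B: FOLLOW(B) ⊇ FOLLOW(S) ⊇ {$,a}; new: +{$,a}
  S→b C: FOLLOW(C) ⊇ FOLLOW(S) ⊇ {$,a}; new: +{$,a}
  S: {$,a}  A: {$,a}  B: {$,a}  C: {$,a}
[2] done
  S: {$,a}  A: {$,a}  B: {$,a}  C: {$,a}

FOLLOW(S) = ["$", "a"]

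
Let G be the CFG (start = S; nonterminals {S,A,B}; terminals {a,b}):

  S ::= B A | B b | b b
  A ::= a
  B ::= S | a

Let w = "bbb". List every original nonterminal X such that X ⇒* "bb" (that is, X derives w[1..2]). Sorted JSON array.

CNF form of G:
  S -> B A | B T0 | T0 T0
  A -> a
  B -> B A | B T0 | T0 T0 | a
  T0 -> b

CYK fill — only the sub-triangle for w[1..2]:
  cell(1,1) b: {T0}  orig:{}
  cell(2,2) b: {T0}  orig:{}
  cell(1,2) bb: {B,S}

Original NTs in T[1,2] deriving "bb": ["B", "S"]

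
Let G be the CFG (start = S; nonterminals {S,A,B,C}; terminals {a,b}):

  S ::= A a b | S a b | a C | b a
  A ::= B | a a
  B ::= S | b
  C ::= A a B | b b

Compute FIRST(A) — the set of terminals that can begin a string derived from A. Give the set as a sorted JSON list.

FIRST iteration:
[1]
  A via A→a a: +{a}
  B via B→b: +{b}
  C via C→A a B: +{a}
  C via C→b b: +{b}
  S via S→A a b: +{a}
  S via S→b a: +{b}
  FIRST(S)={a,b}  FIRST(A)={a}  FIRST(B)={b}  FIRST(C)={a,b}
[2]
  A via A→B: +{b}
  B via B→S: +{a}
  FIRST(S)={a,b}  FIRST(A)={a,b}  FIRST(B)={a,b}  FIRST(C)={a,b}
[3] — fixpoint
  FIRST(S)={a,b}  FIRST(A)={a,b}  FIRST(B)={a,b}  FIRST(C)={a,b}

FIRST(A) = ["a", "b"]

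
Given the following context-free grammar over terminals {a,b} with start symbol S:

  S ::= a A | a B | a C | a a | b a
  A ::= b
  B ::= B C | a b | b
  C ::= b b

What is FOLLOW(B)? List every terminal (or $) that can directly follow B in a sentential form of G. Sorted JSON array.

FIRST sets, iterate to fixpoint:
[1]
  A via A→b: +{b}
  B via B→a b: +{a}
  B via B→b: +{b}
  C via C→b b: +{b}
  S via S→a A: +{a}
  S via S→b a: +{b}
  S: {a,b}  A: {b}  B: {a,b}  C: {b}
[2] (no change)
  S: {a,b}  A: {b}  B: {a,b}  C: {b}

Compute FOLLOW by fixpoint:
FOLLOW(S) := {$}
pass 1:
  B→B C: FOLLOW(B) ⊇ FIRST(C) = {b}; new: +{b}
  B→B C: FOLLOW(C) ⊇ FOLLOW(B) ⊇ {b}; new: +{b}
  S→a A: FOLLOW(A) ⊇ FOLLOW(S) ⊇ {$}; new: +{$}
  S→a B: FOLLOW(B) ⊇ FOLLOW(S) ⊇ {$}; new: +{$}
  S→a C: FOLLOW(C) ⊇ FOLLOW(S) ⊇ {$}; new: +{$}
  FOLLOW(S)={$}  FOLLOW(A)={$}  FOLLOW(B)={$,b}  FOLLOW(C)={$,b}
pass 2: (stable)
  FOLLOW(S)={$}  FOLLOW(A)={$}  FOLLOW(B)={$,b}  FOLLOW(C)={$,b}

FOLLOW(B) = ["$", "b"]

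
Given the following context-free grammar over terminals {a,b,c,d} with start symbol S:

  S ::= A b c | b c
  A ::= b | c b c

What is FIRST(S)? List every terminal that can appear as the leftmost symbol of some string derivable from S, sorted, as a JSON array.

FIRST iteration:
round 1:
  A via A→b: +{b}
  A via A→c b c: +{c}
  S via S→A b c: +{b,c}
  FIRST(S)={b,c}  FIRST(A)={b,c}
round 2: done
  FIRST(S)={b,c}  FIRST(A)={b,c}

FIRST(S) = ["b", "c"]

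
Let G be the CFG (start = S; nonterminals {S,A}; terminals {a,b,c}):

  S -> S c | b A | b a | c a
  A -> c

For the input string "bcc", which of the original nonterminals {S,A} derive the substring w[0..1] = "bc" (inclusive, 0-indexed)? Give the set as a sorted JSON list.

Convert to CNF:
  S -> S T0 | T0 T2 | T1 A | T1 T2
  A -> c
  T0 -> c
  T1 -> b
  T2 -> a

CYK table (by increasing span) (cells [i..j] with 0 ≤ i ≤ j ≤ 1 only):
  T[0,0] 'b' = {T1}  orig:{}
  T[1,1] 'c' = {A,T0}  orig:{A}
  T[0,1] 'bc' = {S}

Original NTs in T[0,1] deriving "bc": ["S"]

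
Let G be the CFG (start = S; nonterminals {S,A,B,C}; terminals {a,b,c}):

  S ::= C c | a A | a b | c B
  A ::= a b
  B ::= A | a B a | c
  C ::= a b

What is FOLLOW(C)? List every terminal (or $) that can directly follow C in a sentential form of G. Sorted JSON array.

FIRST iteration:
iter 1:
  A via A→a b: +{a}
  B via B→A: +{a}
  B via B→c: +{c}
  C via C→a b: +{a}
  S via S→C c: +{a}
  S via S→c B: +{c}
  S: {a,c}  A: {a}  B: {a,c}  C: {a}
iter 2: (no change)
  S: {a,c}  A: {a}  B: {a,c}  C: {a}

Compute FOLLOW by fixpoint:
seed FOLLOW(S) with $
pass 1:
  B→a B a: FOLLOW(B) ⊇ FIRST(a) = {a}; new: +{a}
  S→C c: FOLLOW(C) ⊇ FIRST(c) = {c}; new: +{c}
  S→a A: FOLLOW(A) ⊇ FOLLOW(S) ⊇ {$}; new: +{$}
  S→c B: FOLLOW(B) ⊇ FOLLOW(S) ⊇ {$}; new: +{$}
  FOLLOW[S]={$}  FOLLOW[A]={$}  FOLLOW[B]={$,a}  FOLLOW[C]={c}
pass 2:
  B→A: FOLLOW(A) ⊇ FOLLOW(B) ⊇ {$,a}; new: +{a}
  FOLLOW[S]={$}  FOLLOW[A]={$,a}  FOLLOW[B]={$,a}  FOLLOW[C]={c}
pass 3: — fixpoint
  FOLLOW[S]={$}  FOLLOW[A]={$,a}  FOLLOW[B]={$,a}  FOLLOW[C]={c}

FOLLOW(C) = ["c"]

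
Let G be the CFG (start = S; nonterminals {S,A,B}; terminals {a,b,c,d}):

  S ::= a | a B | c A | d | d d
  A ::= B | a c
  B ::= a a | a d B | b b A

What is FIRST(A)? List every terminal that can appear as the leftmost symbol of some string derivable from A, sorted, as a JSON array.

FIRST iteration:
pass 1:
  A via A→a c: +{a}
  B via B→a a: +{a}
  B via B→b b A: +{b}
  S via S→a: +{a}
  S via S→c A: +{c}
  S via S→d: +{d}
  FIRST(S)={a,c,d}  FIRST(A)={a}  FIRST(B)={a,b}
pass 2:
  A via A→B: +{b}
  FIRST(S)={a,c,d}  FIRST(A)={a,b}  FIRST(B)={a,b}
pass 3: done
  FIRST(S)={a,c,d}  FIRST(A)={a,b}  FIRST(B)={a,b}

FIRST(A) = ["a", "b"]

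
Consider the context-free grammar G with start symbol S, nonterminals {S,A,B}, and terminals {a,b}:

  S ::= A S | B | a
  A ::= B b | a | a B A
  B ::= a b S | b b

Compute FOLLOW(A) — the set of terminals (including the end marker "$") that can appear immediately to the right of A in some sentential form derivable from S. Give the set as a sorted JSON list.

FIRST sets, iterate to fixpoint:
iter 1:
  A via A→a: +{a}
  B via B→a b S: +{a}
  B via B→b b: +{b}
  S via S→A S: +{a}
  S via S→B: +{b}
  FIRST[S]={a,b}  FIRST[A]={a}  FIRST[B]={a,b}
iter 2:
  A via A→B b: +{b}
  FIRST[S]={a,b}  FIRST[A]={a,b}  FIRST[B]={a,b}
iter 3: done
  FIRST[S]={a,b}  FIRST[A]={a,b}  FIRST[B]={a,b}

Compute FOLLOW by fixpoint:
seed FOLLOW(S) with $
round 1:
  A→B b: FOLLOW(B) ⊇ FIRST(b) = {b}; new: +{b}
  A→a B A: FOLLOW(B) ⊇ FIRST(A) = {a,b}; new: +{a}
  B→a b S: FOLLOW(S) ⊇ FOLLOW(B) ⊇ {a,b}; new: +{a,b}
  S→A S: FOLLOW(A) ⊇ FIRST(S) = {a,b}; new: +{a,b}
  S→B: FOLLOW(B) ⊇ FOLLOW(S) ⊇ {$,a,b}; new: +{$}
  FOLLOW[S]={$,a,b}  FOLLOW[A]={a,b}  FOLLOW[B]={$,a,b}
round 2: done
  FOLLOW[S]={$,a,b}  FOLLOW[A]={a,b}  FOLLOW[B]={$,a,b}

FOLLOW(A) = ["a", "b"]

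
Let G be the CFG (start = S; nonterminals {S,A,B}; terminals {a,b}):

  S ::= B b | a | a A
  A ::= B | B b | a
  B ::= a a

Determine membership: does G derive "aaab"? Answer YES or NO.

CNF form of G:
  S -> B T0 | T1 A | a
  A -> B T0 | T1 T1 | a
  B -> T1 T1
  T0 -> b
  T1 -> a

Fill CYK table bottom-up:
  cell(0,0) a: {A,S,T1}  orig:{A,S}
  cell(1,1) a: {A,S,T1}  orig:{A,S}
  cell(2,2) a: {A,S,T1}  orig:{A,S}
  cell(3,3) b: {T0}  orig:{}
  cell(0,1) aa: {A,B,S}
  cell(1,2) aa: {A,B,S}
  cell(2,3) ab: ∅
  cell(0,2) aaa: {S}
  cell(1,3) aab: {A,S}
  cell(0,3) aaab: {S}

S ∈ T[0,3] ⇒ YES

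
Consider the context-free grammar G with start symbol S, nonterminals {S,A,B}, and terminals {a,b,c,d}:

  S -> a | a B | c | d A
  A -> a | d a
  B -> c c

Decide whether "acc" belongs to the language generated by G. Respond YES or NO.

CNF form of G:
  S -> T0 A | T1 B | a | c
  A -> T0 T1 | a
  B -> T2 T2
  T0 -> d
  T1 -> a
  T2 -> c

CYK fill:
  [0..0]={A,S,T1}  "a"  orig:{A,S}
  [1..1]={S,T2}  "c"  orig:{S}
  [2..2]={S,T2}  "c"  orig:{S}
  [0..1]=∅  "ac"
  [1..2]={B}  "cc"
  [0..2]={S}  "acc"

S ∈ T[0,2] ⇒ YES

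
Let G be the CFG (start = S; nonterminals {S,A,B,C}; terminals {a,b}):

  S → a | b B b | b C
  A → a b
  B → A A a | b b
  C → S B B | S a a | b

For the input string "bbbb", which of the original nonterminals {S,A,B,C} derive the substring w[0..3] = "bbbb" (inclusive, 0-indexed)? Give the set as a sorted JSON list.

CNF form of G:
  S -> T1 C | T1 X5 | a
  A -> T0 T1
  B -> A X2 | T1 T1
  C -> S X3 | S X4 | b
  T0 -> a
  T1 -> b
  X2 -> A T0
  X3 -> B B
  X4 -> T0 T0
  X5 -> B T1

Fill CYK table bottom-up, restricted to cells inside w[0..3]:
  cell(0,0) b: {C,T1}  orig:{C}
  cell(1,1) b: {C,T1}  orig:{C}
  cell(2,2) b: {C,T1}  orig:{C}
  cell(3,3) b: {C,T1}  orig:{C}
  cell(0,1) bb: {B,S}
  cell(1,2) bb: {B,S}
  cell(2,3) bb: {B,S}
  cell(0,2) bbb: {X5}  orig:{}
  cell(1,3) bbb: {X5}  orig:{}
  cell(0,3) bbbb: {S,X3}  orig:{S}

Original NTs in T[0,3] deriving "bbbb": ["S"]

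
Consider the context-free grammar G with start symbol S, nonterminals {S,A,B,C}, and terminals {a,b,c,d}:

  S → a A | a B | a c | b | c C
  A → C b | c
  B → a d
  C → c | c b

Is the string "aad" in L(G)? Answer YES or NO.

CNF form of G:
  S -> T1 A | T1 B | T1 T3 | T3 C | b
  A -> C T0 | c
  B -> T1 T2
  C -> T3 T0 | c
  T0 -> b
  T1 -> a
  T2 -> d
  T3 -> c

CYK fill:
  T[0,0] 'a' = {T1}  orig:{}
  T[1,1] 'a' = {T1}  orig:{}
  T[2,2] 'd' = {T2}  orig:{}
  T[0,1] 'aa' = ∅
  T[1,2] 'ad' = {B}
  T[0,2] 'aad' = {S}

S ∈ T[0,2] ⇒ YES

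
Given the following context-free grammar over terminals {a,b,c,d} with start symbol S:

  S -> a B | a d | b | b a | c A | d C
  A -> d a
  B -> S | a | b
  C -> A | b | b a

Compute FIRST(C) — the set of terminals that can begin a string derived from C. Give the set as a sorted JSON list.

Compute FIRST by fixpoint:
round 1:
  A via A→d a: +{d}
  B via B→a: +{a}
  B via B→b: +{b}
  C via C→A: +{d}
  C via C→b: +{b}
  S via S→a B: +{a}
  S via S→b: +{b}
  S via S→c A: +{c}
  S via S→d C: +{d}
  FIRST[S]={a,b,c,d}  FIRST[A]={d}  FIRST[B]={a,b}  FIRST[C]={b,d}
round 2:
  B via B→S: +{c,d}
  FIRST[S]={a,b,c,d}  FIRST[A]={d}  FIRST[B]={a,b,c,d}  FIRST[C]={b,d}
round 3: (stable)
  FIRST[S]={a,b,c,d}  FIRST[A]={d}  FIRST[B]={a,b,c,d}  FIRST[C]={b,d}

FIRST(C) = ["b", "d"]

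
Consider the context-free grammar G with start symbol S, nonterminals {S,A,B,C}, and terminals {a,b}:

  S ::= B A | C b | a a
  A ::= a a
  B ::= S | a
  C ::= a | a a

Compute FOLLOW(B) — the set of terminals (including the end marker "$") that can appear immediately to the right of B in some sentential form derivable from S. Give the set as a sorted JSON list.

FIRST iteration:
[1]
  A via A→a a: +{a}
  B via B→a: +{a}
  C via C→a: +{a}
  S via S→B A: +{a}
  FIRST(S)={a}  FIRST(A)={a}  FIRST(B)={a}  FIRST(C)={a}
[2] done
  FIRST(S)={a}  FIRST(A)={a}  FIRST(B)={a}  FIRST(C)={a}

FOLLOW iteration:
FOLLOW(S) := {$}
iter 1:
  S→B A: FOLLOW(B) ⊇ FIRST(A) = {a}; new: +{a}
  S→B A: FOLLOW(A) ⊇ FOLLOW(S) ⊇ {$}; new: +{$}
  S→C b: FOLLOW(C) ⊇ FIRST(b) = {b}; new: +{b}
  FOLLOW[S]={$}  FOLLOW[A]={$}  FOLLOW[B]={a}  FOLLOW[C]={b}
iter 2:
  B→S: FOLLOW(S) ⊇ FOLLOW(B) ⊇ {a}; new: +{a}
  S→B A: FOLLOW(A) ⊇ FOLLOW(S) ⊇ {$,a}; new: +{a}
  FOLLOW[S]={$,a}  FOLLOW[A]={$,a}  FOLLOW[B]={a}  FOLLOW[C]={b}
iter 3: (no change)
  FOLLOW[S]={$,a}  FOLLOW[A]={$,a}  FOLLOW[B]={a}  FOLLOW[C]={b}

FOLLOW(B) = ["a"]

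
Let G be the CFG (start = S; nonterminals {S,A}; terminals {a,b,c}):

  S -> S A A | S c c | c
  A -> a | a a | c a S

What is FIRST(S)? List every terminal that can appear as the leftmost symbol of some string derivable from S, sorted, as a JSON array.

FIRST sets, iterate to fixpoint:
[1]
  A via A→a: +{a}
  A via A→c a S: +{c}
  S via S→c: +{c}
  FIRST(S)={c}  FIRST(A)={a,c}
[2] (stable)
  FIRST(S)={c}  FIRST(A)={a,c}

FIRST(S) = ["c"]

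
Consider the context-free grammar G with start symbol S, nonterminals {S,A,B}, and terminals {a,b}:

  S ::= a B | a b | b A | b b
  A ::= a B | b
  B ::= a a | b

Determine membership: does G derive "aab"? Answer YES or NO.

Convert to CNF:
  S -> T0 B | T0 T1 | T1 A | T1 T1
  A -> T0 B | b
  B -> T0 T0 | b
  T0 -> a
  T1 -> b

CYK fill:
  [0..0]={T0}  "a"  orig:{}
  [1..1]={T0}  "a"  orig:{}
  [2..2]={A,B,T1}  "b"  orig:{A,B}
  [0..1]={B}  "aa"
  [1..2]={A,S}  "ab"
  [0..2]=∅  "aab"

S ∉ T[0,2] ⇒ NO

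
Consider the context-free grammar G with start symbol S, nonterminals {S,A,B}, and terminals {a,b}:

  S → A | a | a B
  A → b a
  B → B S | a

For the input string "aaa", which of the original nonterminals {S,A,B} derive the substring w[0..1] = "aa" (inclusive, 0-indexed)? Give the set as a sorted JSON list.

CNF form of G:
  S -> T0 T1 | T1 B | a
  A -> T0 T1
  B -> B S | a
  T0 -> b
  T1 -> a

CYK table (by increasing span), restricted to cells inside w[0..1]:
  cell(0,0) a: {B,S,T1}  orig:{B,S}
  cell(1,1) a: {B,S,T1}  orig:{B,S}
  cell(0,1) aa: {B,S}

Original NTs in T[0,1] deriving "aa": ["B", "S"]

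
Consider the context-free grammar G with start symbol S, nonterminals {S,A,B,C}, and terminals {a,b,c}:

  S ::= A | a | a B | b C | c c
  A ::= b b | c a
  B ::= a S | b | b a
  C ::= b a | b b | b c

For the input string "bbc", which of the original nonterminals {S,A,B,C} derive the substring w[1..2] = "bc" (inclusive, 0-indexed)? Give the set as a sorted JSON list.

Convert to CNF:
  S -> T0 C | T0 T0 | T1 T1 | T1 T2 | T2 B | a
  A -> T0 T0 | T1 T2
  B -> T0 T2 | T2 S | b
  C -> T0 T0 | T0 T1 | T0 T2
  T0 -> b
  T1 -> c
  T2 -> a

CYK fill (cells [i..j] with 1 ≤ i ≤ j ≤ 2 only):
  T[1,1] 'b' = {B,T0}  orig:{B}
  T[2,2] 'c' = {T1}  orig:{}
  T[1,2] 'bc' = {C}

Original NTs in T[1,2] deriving "bc": ["C"]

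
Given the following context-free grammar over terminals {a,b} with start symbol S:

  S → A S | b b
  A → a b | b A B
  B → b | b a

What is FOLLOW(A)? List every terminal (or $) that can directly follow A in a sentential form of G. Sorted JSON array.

Compute FIRST by fixpoint:
iter 1:
  A via A→a b: +{a}
  A via A→b A B: +{b}
  B via B→b: +{b}
  S via S→A S: +{a,b}
  S: {a,b}  A: {a,b}  B: {b}
iter 2: (stable)
  S: {a,b}  A: {a,b}  B: {b}

Compute FOLLOW by fixpoint:
seed FOLLOW(S) with $
pass 1:
  A→b A B: FOLLOW(A) ⊇ FIRST(B) = {b}; new: +{b}
  A→b A B: FOLLOW(B) ⊇ FOLLOW(A) ⊇ {b}; new: +{b}
  S→A S: FOLLOW(A) ⊇ FIRST(S) = {a,b}; new: +{a}
  FOLLOW[S]={$}  FOLLOW[A]={a,b}  FOLLOW[B]={b}
pass 2:
  A→b A B: FOLLOW(B) ⊇ FOLLOW(A) ⊇ {a,b}; new: +{a}
  FOLLOW[S]={$}  FOLLOW[A]={a,b}  FOLLOW[B]={a,b}
pass 3: (no change)
  FOLLOW[S]={$}  FOLLOW[A]={a,b}  FOLLOW[B]={a,b}

FOLLOW(A) = ["a", "b"]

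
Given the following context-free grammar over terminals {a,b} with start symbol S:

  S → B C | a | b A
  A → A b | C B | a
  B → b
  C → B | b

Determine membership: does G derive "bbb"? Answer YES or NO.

CNF form of G:
  S -> B C | T0 A | a
  A -> A T0 | C B | a
  B -> b
  C -> b
  T0 -> b

CYK fill:
  [0..0]={B,C,T0}  "b"  orig:{B,C}
  [1..1]={B,C,T0}  "b"  orig:{B,C}
  [2..2]={B,C,T0}  "b"  orig:{B,C}
  [0..1]={A,S}  "bb"
  [1..2]={A,S}  "bb"
  [0..2]={A,S}  "bbb"

S ∈ T[0,2] ⇒ YES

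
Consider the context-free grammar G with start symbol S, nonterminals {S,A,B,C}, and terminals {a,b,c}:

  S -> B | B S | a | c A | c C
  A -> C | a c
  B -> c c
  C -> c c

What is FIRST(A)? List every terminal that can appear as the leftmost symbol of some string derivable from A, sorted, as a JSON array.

Compute FIRST by fixpoint:
round 1:
  A via A→a c: +{a}
  B via B→c c: +{c}
  C via C→c c: +{c}
  S via S→B: +{c}
  S via S→a: +{a}
  FIRST(S)={a,c}  FIRST(A)={a}  FIRST(B)={c}  FIRST(C)={c}
round 2:
  A via A→C: +{c}
  FIRST(S)={a,c}  FIRST(A)={a,c}  FIRST(B)={c}  FIRST(C)={c}
round 3: — fixpoint
  FIRST(S)={a,c}  FIRST(A)={a,c}  FIRST(B)={c}  FIRST(C)={c}

FIRST(A) = ["a", "c"]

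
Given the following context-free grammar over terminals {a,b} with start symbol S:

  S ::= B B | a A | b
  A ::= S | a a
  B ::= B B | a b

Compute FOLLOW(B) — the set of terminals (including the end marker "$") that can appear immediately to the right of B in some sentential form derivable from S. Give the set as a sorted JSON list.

Compute FIRST by fixpoint:
iter 1:
  A via A→a a: +{a}
  B via B→a b: +{a}
  S via S→B B: +{a}
  S via S→b: +{b}
  S: {a,b}  A: {a}  B: {a}
iter 2:
  A via A→S: +{b}
  S: {a,b}  A: {a,b}  B: {a}
iter 3: (stable)
  S: {a,b}  A: {a,b}  B: {a}

FOLLOW iteration:
initialize: $ ∈ FOLLOW(S)
iter 1:
  B→B B: FOLLOW(B) ⊇ FIRST(B) = {a}; new: +{a}
  S→B B: FOLLOW(B) ⊇ FOLLOW(S) ⊇ {$}; new: +{$}
  S→a A: FOLLOW(A) ⊇ FOLLOW(S) ⊇ {$}; new: +{$}
  FOLLOW[S]={$}  FOLLOW[A]={$}  FOLLOW[B]={$,a}
iter 2: (no change)
  FOLLOW[S]={$}  FOLLOW[A]={$}  FOLLOW[B]={$,a}

FOLLOW(B) = ["$", "a"]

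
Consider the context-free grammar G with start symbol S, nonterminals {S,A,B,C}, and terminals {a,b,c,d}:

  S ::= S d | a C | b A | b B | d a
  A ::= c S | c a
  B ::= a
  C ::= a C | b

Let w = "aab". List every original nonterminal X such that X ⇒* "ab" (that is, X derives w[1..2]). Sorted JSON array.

Convert to CNF:
  S -> S T2 | T1 C | T2 T1 | T3 A | T3 B
  A -> T0 S | T0 T1
  B -> a
  C -> T1 C | b
  T0 -> c
  T1 -> a
  T2 -> d
  T3 -> b

CYK table (by increasing span) — only the sub-triangle for w[1..2]:
  [1..1]={B,T1}  "a"  orig:{B}
  [2..2]={C,T3}  "b"  orig:{C}
  [1..2]={C,S}  "ab"

Original NTs in T[1,2] deriving "ab": ["C", "S"]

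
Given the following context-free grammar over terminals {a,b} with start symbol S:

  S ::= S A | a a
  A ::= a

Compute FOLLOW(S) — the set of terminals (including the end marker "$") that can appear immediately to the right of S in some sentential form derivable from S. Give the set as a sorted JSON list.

FIRST sets, iterate to fixpoint:
round 1:
  A via A→a: +{a}
  S via S→a a: +{a}
  FIRST[S]={a}  FIRST[A]={a}
round 2: done
  FIRST[S]={a}  FIRST[A]={a}

Compute FOLLOW by fixpoint:
seed FOLLOW(S) with $
[1]
  S→S A: FOLLOW(S) ⊇ FIRST(A) = {a}; new: +{a}
  S→S A: FOLLOW(A) ⊇ FOLLOW(S) ⊇ {$,a}; new: +{$,a}
  FOLLOW[S]={$,a}  FOLLOW[A]={$,a}
[2] (stable)
  FOLLOW[S]={$,a}  FOLLOW[A]={$,a}

FOLLOW(S) = ["$", "a"]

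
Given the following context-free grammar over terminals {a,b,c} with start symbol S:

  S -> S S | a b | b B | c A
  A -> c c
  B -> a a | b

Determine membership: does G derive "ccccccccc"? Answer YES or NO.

CNF form of G:
  S -> S S | T0 A | T1 T2 | T2 B
  A -> T0 T0
  B -> T1 T1 | b
  T0 -> c
  T1 -> a
  T2 -> b

Fill CYK table bottom-up:
  T[0,0] 'c' = {T0}  orig:{}
  T[1,1] 'c' = {T0}  orig:{}
  T[2,2] 'c' = {T0}  orig:{}
  T[3,3] 'c' = {T0}  orig:{}
  T[4,4] 'c' = {T0}  orig:{}
  T[5,5] 'c' = {T0}  orig:{}
  T[6,6] 'c' = {T0}  orig:{}
  T[7,7] 'c' = {T0}  orig:{}
  T[8,8] 'c' = {T0}  orig:{}
  T[0,1] 'cc' = {A}
  T[1,2] 'cc' = {A}
  T[2,3] 'cc' = {A}
  T[3,4] 'cc' = {A}
  T[4,5] 'cc' = {A}
  T[5,6] 'cc' = {A}
  T[6,7] 'cc' = {A}
  T[7,8] 'cc' = {A}
  T[0,2] 'ccc' = {S}
  T[1,3] 'ccc' = {S}
  T[2,4] 'ccc' = {S}
  T[3,5] 'ccc' = {S}
  T[4,6] 'ccc' = {S}
  T[5,7] 'ccc' = {S}
  T[6,8] 'ccc' = {S}
  T[0,3] 'cccc' = ∅
  T[1,4] 'cccc' = ∅
  T[2,5] 'cccc' = ∅
  T[3,6] 'cccc' = ∅
  T[4,7] 'cccc' = ∅
  T[5,8] 'cccc' = ∅
  T[0,4] 'ccccc' = ∅
  T[1,5] 'ccccc' = ∅
  T[2,6] 'ccccc' = ∅
  T[3,7] 'ccccc' = ∅
  T[4,8] 'ccccc' = ∅
  T[0,5] 'cccccc' = {S}
  T[1,6] 'cccccc' = {S}
  T[2,7] 'cccccc' = {S}
  T[3,8] 'cccccc' = {S}
  T[0,6] 'ccccccc' = ∅
  T[1,7] 'ccccccc' = ∅
  T[2,8] 'ccccccc' = ∅
  T[0,7] 'cccccccc' = ∅
  T[1,8] 'cccccccc' = ∅
  T[0,8] 'ccccccccc' = {S}

S ∈ T[0,8] ⇒ YES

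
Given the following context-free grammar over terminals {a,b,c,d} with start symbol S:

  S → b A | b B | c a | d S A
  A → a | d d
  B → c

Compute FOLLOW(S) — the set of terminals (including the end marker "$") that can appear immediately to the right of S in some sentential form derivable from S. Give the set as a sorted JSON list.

FIRST sets, iterate to fixpoint:
[1]
  A via A→a: +{a}
  A via A→d d: +{d}
  B via B→c: +{c}
  S via S→b A: +{b}
  S via S→c a: +{c}
  S via S→d S A: +{d}
  FIRST(S)={b,c,d}  FIRST(A)={a,d}  FIRST(B)={c}
[2] — fixpoint
  FIRST(S)={b,c,d}  FIRST(A)={a,d}  FIRST(B)={c}

Compute FOLLOW by fixpoint:
seed FOLLOW(S) with $
pass 1:
  S→b A: FOLLOW(A) ⊇ FOLLOW(S) ⊇ {$}; new: +{$}
  S→b B: FOLLOW(B) ⊇ FOLLOW(S) ⊇ {$}; new: +{$}
  S→d S A: FOLLOW(S) ⊇ FIRST(A) = {a,d}; new: +{a,d}
  S→d S A: FOLLOW(A) ⊇ FOLLOW(S) ⊇ {$,a,d}; new: +{a,d}
  FOLLOW[S]={$,a,d}  FOLLOW[A]={$,a,d}  FOLLOW[B]={$}
pass 2:
  S→b B: FOLLOW(B) ⊇ FOLLOW(S) ⊇ {$,a,d}; new: +{a,d}
  FOLLOW[S]={$,a,d}  FOLLOW[A]={$,a,d}  FOLLOW[B]={$,a,d}
pass 3: (no change)
  FOLLOW[S]={$,a,d}  FOLLOW[A]={$,a,d}  FOLLOW[B]={$,a,d}

FOLLOW(S) = ["$", "a", "d"]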